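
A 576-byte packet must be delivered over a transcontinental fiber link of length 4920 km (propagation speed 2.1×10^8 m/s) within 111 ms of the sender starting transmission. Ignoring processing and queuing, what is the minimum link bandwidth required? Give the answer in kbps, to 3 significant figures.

L = 4608 bits.
Propagation delay = 4920000 / 210000000 = 23.4286 ms.
Transmission budget = 111 − 23.4286 = 87.5714 ms.
R ≥ L / t_tx = 4608 bits / 0.0875714 s = 52.6 kbps.

52.6 kbps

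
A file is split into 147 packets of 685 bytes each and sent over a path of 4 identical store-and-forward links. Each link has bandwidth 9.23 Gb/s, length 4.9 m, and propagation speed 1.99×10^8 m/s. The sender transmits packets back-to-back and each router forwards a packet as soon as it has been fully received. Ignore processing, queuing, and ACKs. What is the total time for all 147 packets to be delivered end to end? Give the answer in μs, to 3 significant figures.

89.2 μs

Per-hop transmission t_tx = L/R = 5480/9230000000 = 0.593716 μs.
Per-hop propagation t_prop = 4.9/199000000 = 0.0246231 μs.
Pipeline fill: first packet needs 4·t_tx to clear all hops; remaining 146 packets each add one t_tx.
Total = (4+147-1)·t_tx + 4·t_prop = 150·0.593716 + 4·0.0246231 = 89.2 μs.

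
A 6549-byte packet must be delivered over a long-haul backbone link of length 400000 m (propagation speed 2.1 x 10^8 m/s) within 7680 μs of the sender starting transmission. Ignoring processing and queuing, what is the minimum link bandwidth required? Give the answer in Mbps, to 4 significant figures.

L = 52392 bits.
Propagation delay = 400000 / 210000000 = 1904.76 μs.
Transmission budget = 7680 − 1904.76 = 5775.24 μs.
R ≥ L / t_tx = 52392 bits / 0.00577524 s = 9.072 Mbps.

9.072 Mbps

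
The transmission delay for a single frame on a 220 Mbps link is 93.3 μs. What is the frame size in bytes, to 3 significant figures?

2570 bytes

L = R × t_tx = 220000000 b/s × 9.33e-05 s = 20526 bits.
In bytes: 20526 / 8 = 2570 bytes.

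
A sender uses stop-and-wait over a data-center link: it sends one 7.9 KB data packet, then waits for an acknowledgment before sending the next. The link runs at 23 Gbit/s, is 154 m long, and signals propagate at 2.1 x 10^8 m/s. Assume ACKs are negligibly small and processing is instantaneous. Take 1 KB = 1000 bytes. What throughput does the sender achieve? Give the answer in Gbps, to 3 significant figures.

t_tx = L/R = 63200/23000000000 = 2.74783e-06 s.
t_prop = 154/210000000 = 7.33333e-07 s; RTT = 1.46667e-06 s.
Cycle = t_tx + RTT = 4.21449e-06 s.
Throughput = L / cycle = 63200 / 4.21449e-06 = 15.0 Gbps.

15.0 Gbps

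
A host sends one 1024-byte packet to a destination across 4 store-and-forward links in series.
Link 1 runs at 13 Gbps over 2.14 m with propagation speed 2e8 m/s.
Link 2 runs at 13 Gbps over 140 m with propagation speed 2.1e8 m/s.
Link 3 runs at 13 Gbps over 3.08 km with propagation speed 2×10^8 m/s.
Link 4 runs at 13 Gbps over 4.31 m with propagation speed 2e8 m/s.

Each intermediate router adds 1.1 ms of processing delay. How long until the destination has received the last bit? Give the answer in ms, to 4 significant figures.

3.319 ms

L = 1024 × 8 = 8192 bits.
Transmission delay per hop = L/R = 8192/13000000000 = 0.000630154 ms; 4 hops → 0.00252062 ms.
Propagation delays (d/s per hop): 1.07e-05, 0.000666667, 0.0154, 2.155e-05 ms; sum = 0.0160989 ms.
Processing at 3 router(s): 3 × 1.1 ms = 3.3 ms.
End-to-end = 3.319 ms.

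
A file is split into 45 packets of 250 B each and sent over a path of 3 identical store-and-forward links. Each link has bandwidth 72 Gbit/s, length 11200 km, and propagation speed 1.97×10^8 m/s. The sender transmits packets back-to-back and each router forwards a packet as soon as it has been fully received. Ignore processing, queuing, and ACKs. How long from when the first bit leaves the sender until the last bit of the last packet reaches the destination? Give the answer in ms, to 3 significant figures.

171 ms

Per-hop transmission t_tx = L/R = 2000/72000000000 = 2.77778e-05 ms.
Per-hop propagation t_prop = 11200000/197000000 = 56.8528 ms.
Pipeline fill: first packet needs 3·t_tx to clear all hops; remaining 44 packets each add one t_tx.
Total = (3+45-1)·t_tx + 3·t_prop = 47·2.77778e-05 + 3·56.8528 = 171 ms.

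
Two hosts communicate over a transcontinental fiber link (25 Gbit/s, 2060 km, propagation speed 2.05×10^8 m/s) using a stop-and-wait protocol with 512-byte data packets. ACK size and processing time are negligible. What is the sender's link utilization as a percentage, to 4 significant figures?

t_tx = L/R = 4096/25000000000 = 1.6384e-07 s.
t_prop = 2060000/2.05e+08 = 0.0100488 s; RTT = 0.0200976 s.
Cycle = t_tx + RTT = 0.0200977 s.
Utilization = t_tx / cycle = 1.6384e-07/0.0200977 = 0.0008152 %.

0.0008152 %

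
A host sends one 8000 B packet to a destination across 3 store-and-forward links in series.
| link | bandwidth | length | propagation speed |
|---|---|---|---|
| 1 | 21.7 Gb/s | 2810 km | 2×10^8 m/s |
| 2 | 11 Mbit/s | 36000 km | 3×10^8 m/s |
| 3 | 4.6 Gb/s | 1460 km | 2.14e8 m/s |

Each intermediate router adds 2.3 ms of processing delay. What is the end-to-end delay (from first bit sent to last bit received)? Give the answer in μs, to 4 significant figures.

151300 μs

L = 8000 × 8 = 64000 bits.
Transmission delays (L/R per hop): 2.94931, 5818.18, 13.913 μs; sum = 5835.04 μs.
Propagation delays (d/s per hop): 14050, 120000, 6822.43 μs; sum = 140872 μs.
Processing at 2 router(s): 2 × 2.3 ms = 4600 μs.
End-to-end = 151300 μs.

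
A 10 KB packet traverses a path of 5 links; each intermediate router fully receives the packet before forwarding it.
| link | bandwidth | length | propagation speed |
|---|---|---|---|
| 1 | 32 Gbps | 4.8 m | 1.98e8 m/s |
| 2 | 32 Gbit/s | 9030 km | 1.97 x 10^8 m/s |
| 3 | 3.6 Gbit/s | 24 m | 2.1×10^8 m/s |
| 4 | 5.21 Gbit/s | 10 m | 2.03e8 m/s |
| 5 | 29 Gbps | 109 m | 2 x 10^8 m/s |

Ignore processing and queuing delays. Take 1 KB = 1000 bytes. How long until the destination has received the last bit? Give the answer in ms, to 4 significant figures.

45.88 ms

L = 80000 bits.
Transmission delays (L/R per hop): 0.0025, 0.0025, 0.0222222, 0.0153551, 0.00275862 ms; sum = 0.0453359 ms.
Propagation delays (d/s per hop): 2.42424e-05, 45.8376, 0.000114286, 4.92611e-05, 0.000545 ms; sum = 45.8383 ms.
End-to-end = 45.88 ms.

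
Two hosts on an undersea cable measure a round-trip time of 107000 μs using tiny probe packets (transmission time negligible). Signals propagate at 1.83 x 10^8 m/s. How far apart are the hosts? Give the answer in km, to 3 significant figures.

One-way propagation = RTT/2 = 53500 μs.
d = s × t = 183000000 × 0.0535 = 9790 km.

9790 km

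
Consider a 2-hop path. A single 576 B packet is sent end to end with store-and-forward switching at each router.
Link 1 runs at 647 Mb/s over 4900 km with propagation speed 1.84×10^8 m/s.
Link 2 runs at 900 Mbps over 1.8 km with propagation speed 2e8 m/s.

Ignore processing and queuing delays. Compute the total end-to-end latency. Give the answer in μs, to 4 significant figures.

26650 μs

L = 576 × 8 = 4608 bits.
Transmission delays (L/R per hop): 7.1221, 5.12 μs; sum = 12.2421 μs.
Propagation delays (d/s per hop): 26630.4, 9 μs; sum = 26639.4 μs.
End-to-end = 26650 μs.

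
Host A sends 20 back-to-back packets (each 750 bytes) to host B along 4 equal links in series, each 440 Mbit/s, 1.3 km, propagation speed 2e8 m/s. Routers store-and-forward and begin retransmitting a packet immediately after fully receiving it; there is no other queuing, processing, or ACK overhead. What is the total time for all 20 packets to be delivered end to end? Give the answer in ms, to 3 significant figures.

Per-hop transmission t_tx = L/R = 6000/440000000 = 0.0136364 ms.
Per-hop propagation t_prop = 1300/200000000 = 0.0065 ms.
Pipeline fill: first packet needs 4·t_tx to clear all hops; remaining 19 packets each add one t_tx.
Total = (4+20-1)·t_tx + 4·t_prop = 23·0.0136364 + 4·0.0065 = 0.340 ms.

0.340 ms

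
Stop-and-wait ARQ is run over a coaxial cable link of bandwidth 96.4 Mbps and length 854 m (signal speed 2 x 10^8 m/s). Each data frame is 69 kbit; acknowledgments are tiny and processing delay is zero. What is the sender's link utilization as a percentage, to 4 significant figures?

98.82 %

t_tx = L/R = 69000/96400000 = 0.000715768 s.
t_prop = 854/200000000 = 4.27e-06 s; RTT = 8.54e-06 s.
Cycle = t_tx + RTT = 0.000724308 s.
Utilization = t_tx / cycle = 0.000715768/0.000724308 = 98.82 %.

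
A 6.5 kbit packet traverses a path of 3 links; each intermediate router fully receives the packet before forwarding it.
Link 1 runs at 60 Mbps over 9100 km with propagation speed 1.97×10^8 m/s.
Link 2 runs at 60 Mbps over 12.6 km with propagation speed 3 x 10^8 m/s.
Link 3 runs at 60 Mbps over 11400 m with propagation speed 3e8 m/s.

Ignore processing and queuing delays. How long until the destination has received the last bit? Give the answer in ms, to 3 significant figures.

46.6 ms

L = 6500 bits.
Transmission delay per hop = L/R = 6500/60000000 = 0.108333 ms; 3 hops → 0.325 ms.
Propagation delays (d/s per hop): 46.1929, 0.042, 0.038 ms; sum = 46.2729 ms.
End-to-end = 46.6 ms.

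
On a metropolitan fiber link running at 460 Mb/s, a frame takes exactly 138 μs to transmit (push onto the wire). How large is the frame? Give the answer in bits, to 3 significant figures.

63500 bits

L = R × t_tx = 460000000 b/s × 0.000138 s = 63480 bits.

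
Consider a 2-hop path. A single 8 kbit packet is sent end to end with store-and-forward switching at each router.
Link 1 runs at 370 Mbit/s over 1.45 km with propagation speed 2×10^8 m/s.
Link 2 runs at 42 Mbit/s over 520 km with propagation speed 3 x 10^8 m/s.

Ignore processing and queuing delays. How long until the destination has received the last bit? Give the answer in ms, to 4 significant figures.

L = 8000 bits.
Transmission delays (L/R per hop): 0.0216216, 0.190476 ms; sum = 0.212098 ms.
Propagation delays (d/s per hop): 0.00725, 1.73333 ms; sum = 1.74058 ms.
End-to-end = 1.953 ms.

1.953 ms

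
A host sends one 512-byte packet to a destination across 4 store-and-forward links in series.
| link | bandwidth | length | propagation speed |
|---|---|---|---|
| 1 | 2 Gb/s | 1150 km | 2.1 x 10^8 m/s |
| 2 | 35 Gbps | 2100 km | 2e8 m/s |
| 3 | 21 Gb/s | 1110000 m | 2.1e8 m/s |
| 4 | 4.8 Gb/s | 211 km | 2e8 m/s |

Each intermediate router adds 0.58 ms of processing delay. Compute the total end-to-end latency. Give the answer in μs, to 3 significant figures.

24100 μs

L = 512 × 8 = 4096 bits.
Transmission delays (L/R per hop): 2.048, 0.117029, 0.195048, 0.853333 μs; sum = 3.21341 μs.
Propagation delays (d/s per hop): 5476.19, 10500, 5285.71, 1055 μs; sum = 22316.9 μs.
Processing at 3 router(s): 3 × 0.58 ms = 1740 μs.
End-to-end = 24100 μs.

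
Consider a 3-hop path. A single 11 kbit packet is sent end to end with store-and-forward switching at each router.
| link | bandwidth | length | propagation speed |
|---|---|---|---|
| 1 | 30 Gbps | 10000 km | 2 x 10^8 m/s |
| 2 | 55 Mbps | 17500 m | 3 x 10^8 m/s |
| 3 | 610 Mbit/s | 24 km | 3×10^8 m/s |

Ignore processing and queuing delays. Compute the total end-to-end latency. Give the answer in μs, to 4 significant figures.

L = 11000 bits.
Transmission delays (L/R per hop): 0.366667, 200, 18.0328 μs; sum = 218.399 μs.
Propagation delays (d/s per hop): 50000, 58.3333, 80 μs; sum = 50138.3 μs.
End-to-end = 50360 μs.

50360 μs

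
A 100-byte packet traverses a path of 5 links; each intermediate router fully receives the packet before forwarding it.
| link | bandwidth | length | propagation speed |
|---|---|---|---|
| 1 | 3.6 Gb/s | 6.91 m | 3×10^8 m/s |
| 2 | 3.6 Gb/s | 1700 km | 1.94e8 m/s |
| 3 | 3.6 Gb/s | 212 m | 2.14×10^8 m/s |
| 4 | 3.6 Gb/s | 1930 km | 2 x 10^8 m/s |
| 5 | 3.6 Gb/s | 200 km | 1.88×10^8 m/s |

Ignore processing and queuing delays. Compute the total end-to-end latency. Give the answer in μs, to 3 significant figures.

19500 μs

L = 100 × 8 = 800 bits.
Transmission delay per hop = L/R = 800/3600000000 = 0.222222 μs; 5 hops → 1.11111 μs.
Propagation delays (d/s per hop): 0.0230333, 8762.89, 0.990654, 9650, 1063.83 μs; sum = 19477.7 μs.
End-to-end = 19500 μs.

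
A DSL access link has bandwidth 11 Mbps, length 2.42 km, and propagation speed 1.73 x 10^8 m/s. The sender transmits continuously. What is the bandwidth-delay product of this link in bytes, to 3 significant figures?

19.2 bytes

Propagation delay = 2420 / 173000000 = 1.39884e-05 s.
BDP = R × t_prop = 11000000 × 1.39884e-05 = 153.873 bits.
In bytes: 153.873/8 = 19.2 bytes.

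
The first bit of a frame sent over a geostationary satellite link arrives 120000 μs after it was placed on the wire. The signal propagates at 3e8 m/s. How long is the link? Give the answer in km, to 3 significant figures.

d = s × t_prop = 300000000 × 0.12 = 36000 km.

36000 km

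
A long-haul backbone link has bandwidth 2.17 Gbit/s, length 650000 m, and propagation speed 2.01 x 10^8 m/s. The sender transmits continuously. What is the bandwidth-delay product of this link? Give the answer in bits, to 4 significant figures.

Propagation delay = 650000 / 2.01e+08 = 0.00323383 s.
BDP = R × t_prop = 2170000000 × 0.00323383 = 7017410 bits.

7017000 bits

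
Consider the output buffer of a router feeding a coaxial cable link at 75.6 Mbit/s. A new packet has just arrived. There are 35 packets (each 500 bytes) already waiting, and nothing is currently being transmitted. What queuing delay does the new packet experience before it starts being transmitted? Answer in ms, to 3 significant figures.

Each queued packet: L/R = 4000/75600000 = 0.0529101 ms.
35 queued → 1.85185 ms.
Queuing delay = 1.85 ms.

1.85 ms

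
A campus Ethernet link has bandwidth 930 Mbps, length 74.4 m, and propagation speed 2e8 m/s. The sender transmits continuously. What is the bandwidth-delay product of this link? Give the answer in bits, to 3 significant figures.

Propagation delay = 74.4 / 200000000 = 3.72e-07 s.
BDP = R × t_prop = 930000000 × 3.72e-07 = 345.96 bits.

346 bits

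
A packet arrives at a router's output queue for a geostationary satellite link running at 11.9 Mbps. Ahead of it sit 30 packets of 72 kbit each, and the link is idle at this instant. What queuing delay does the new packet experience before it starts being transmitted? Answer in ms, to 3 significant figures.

Each queued packet: L/R = 72000/11900000 = 6.05042 ms.
30 queued → 181.513 ms.
Queuing delay = 182 ms.

182 ms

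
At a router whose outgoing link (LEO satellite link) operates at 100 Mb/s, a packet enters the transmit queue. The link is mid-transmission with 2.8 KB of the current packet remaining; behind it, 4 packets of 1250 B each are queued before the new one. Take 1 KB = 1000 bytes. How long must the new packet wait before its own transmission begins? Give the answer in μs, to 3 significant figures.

624 μs

Each queued packet: L/R = 10000/100000000 = 100 μs.
4 queued → 400 μs.
Plus remaining 22400 bits of current packet: 224 μs.
Queuing delay = 624 μs.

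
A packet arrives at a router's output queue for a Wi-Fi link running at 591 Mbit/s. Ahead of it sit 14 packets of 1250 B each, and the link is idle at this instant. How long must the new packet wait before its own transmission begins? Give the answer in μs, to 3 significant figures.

Each queued packet: L/R = 10000/591000000 = 16.9205 μs.
14 queued → 236.887 μs.
Queuing delay = 237 μs.

237 μs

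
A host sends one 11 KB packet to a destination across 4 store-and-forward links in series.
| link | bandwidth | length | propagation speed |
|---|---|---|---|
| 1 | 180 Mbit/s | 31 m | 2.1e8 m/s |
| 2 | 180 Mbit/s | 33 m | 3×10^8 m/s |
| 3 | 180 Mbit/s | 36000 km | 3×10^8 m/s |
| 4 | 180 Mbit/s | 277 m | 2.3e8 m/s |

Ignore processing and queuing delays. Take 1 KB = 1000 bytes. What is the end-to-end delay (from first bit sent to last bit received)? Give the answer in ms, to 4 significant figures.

122.0 ms

L = 88000 bits.
Transmission delay per hop = L/R = 88000/180000000 = 0.488889 ms; 4 hops → 1.95556 ms.
Propagation delays (d/s per hop): 0.000147619, 0.00011, 120, 0.00120435 ms; sum = 120.001 ms.
End-to-end = 122.0 ms.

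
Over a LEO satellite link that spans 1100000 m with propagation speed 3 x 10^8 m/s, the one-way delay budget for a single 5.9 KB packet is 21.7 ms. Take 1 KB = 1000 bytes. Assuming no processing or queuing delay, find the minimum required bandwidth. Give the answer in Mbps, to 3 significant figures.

2.62 Mbps

L = 47200 bits.
Propagation delay = 1100000 / 300000000 = 3.66667 ms.
Transmission budget = 21.7 − 3.66667 = 18.0333 ms.
R ≥ L / t_tx = 47200 bits / 0.0180333 s = 2.62 Mbps.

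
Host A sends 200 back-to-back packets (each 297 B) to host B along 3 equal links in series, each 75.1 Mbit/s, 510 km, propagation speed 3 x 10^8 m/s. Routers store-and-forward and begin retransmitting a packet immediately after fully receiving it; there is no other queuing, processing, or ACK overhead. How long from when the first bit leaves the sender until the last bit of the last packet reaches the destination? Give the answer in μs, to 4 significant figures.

11490 μs

Per-hop transmission t_tx = L/R = 2376/75100000 = 31.6378 μs.
Per-hop propagation t_prop = 510000/300000000 = 1700 μs.
Pipeline fill: first packet needs 3·t_tx to clear all hops; remaining 199 packets each add one t_tx.
Total = (3+200-1)·t_tx + 3·t_prop = 202·31.6378 + 3·1700 = 11490 μs.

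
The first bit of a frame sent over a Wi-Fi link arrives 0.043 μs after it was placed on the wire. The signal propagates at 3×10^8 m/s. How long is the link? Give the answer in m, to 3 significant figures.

d = s × t_prop = 300000000 × 4.3e-08 = 12.9 m.

12.9 m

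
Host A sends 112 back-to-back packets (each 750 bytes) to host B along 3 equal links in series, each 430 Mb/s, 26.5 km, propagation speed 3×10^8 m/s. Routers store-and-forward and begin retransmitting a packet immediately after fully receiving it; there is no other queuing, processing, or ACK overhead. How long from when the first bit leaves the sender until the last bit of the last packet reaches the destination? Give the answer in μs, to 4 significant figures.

1856 μs

Per-hop transmission t_tx = L/R = 6000/430000000 = 13.9535 μs.
Per-hop propagation t_prop = 26500/300000000 = 88.3333 μs.
Pipeline fill: first packet needs 3·t_tx to clear all hops; remaining 111 packets each add one t_tx.
Total = (3+112-1)·t_tx + 3·t_prop = 114·13.9535 + 3·88.3333 = 1856 μs.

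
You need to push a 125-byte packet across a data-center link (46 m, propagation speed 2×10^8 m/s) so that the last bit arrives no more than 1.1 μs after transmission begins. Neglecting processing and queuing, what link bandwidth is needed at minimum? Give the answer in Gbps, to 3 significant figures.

L = 1000 bits.
Propagation delay = 46 / 200000000 = 0.23 μs.
Transmission budget = 1.1 − 0.23 = 0.87 μs.
R ≥ L / t_tx = 1000 bits / 8.7e-07 s = 1.15 Gbps.

1.15 Gbps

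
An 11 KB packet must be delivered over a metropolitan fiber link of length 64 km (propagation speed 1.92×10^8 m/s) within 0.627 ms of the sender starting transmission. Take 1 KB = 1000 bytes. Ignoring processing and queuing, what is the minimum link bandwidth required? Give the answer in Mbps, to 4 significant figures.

L = 88000 bits.
Propagation delay = 64000 / 192000000 = 0.333333 ms.
Transmission budget = 0.627 − 0.333333 = 0.293667 ms.
R ≥ L / t_tx = 88000 bits / 0.000293667 s = 299.7 Mbps.

299.7 Mbps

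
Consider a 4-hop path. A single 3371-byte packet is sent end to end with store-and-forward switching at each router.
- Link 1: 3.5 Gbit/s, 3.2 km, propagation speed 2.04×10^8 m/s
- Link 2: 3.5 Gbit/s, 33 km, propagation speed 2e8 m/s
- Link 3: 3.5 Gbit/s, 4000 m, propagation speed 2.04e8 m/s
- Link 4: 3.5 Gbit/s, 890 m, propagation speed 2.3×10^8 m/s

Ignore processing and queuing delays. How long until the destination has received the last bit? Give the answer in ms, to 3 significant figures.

L = 3371 × 8 = 26968 bits.
Transmission delay per hop = L/R = 26968/3500000000 = 0.00770514 ms; 4 hops → 0.0308206 ms.
Propagation delays (d/s per hop): 0.0156863, 0.165, 0.0196078, 0.00386957 ms; sum = 0.204164 ms.
End-to-end = 0.235 ms.

0.235 ms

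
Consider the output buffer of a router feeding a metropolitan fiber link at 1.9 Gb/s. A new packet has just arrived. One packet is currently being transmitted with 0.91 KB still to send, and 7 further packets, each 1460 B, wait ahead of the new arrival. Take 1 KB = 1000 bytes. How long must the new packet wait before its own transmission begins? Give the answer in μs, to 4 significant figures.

46.86 μs

Each queued packet: L/R = 11680/1900000000 = 6.14737 μs.
7 queued → 43.0316 μs.
Plus remaining 7280 bits of current packet: 3.83158 μs.
Queuing delay = 46.86 μs.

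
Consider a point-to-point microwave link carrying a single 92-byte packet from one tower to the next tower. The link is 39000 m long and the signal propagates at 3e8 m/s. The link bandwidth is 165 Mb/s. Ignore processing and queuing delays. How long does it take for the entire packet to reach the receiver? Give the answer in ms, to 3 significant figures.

0.134 ms

L = 92 × 8 = 736 bits.
Transmission delay = L/R = 736 / 165000000 = 0.00446061 ms.
Propagation delay = d/s = 39000 m / 300000000 m/s = 0.13 ms.
Total = 0.134 ms.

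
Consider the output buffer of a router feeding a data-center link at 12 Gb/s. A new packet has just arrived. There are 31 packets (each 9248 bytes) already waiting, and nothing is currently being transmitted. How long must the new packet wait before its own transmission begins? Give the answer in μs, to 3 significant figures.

191 μs

Each queued packet: L/R = 73984/12000000000 = 6.16533 μs.
31 queued → 191.125 μs.
Queuing delay = 191 μs.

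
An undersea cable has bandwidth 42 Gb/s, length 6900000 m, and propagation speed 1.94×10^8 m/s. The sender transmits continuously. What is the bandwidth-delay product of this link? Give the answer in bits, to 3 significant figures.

Propagation delay = 6900000 / 194000000 = 0.035567 s.
BDP = R × t_prop = 42000000000 × 0.035567 = 1493810000 bits.

1490000000 bits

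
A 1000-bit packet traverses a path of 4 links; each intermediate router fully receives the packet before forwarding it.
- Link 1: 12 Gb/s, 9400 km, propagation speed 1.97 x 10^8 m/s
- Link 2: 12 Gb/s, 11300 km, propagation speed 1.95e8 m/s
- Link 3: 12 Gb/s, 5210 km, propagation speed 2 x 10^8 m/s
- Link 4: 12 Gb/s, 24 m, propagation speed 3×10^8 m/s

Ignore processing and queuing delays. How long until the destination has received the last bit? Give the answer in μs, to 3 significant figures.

Transmission delay per hop = L/R = 1000/12000000000 = 0.0833333 μs; 4 hops → 0.333333 μs.
Propagation delays (d/s per hop): 47715.7, 57948.7, 26050, 0.08 μs; sum = 131715 μs.
End-to-end = 132000 μs.

132000 μs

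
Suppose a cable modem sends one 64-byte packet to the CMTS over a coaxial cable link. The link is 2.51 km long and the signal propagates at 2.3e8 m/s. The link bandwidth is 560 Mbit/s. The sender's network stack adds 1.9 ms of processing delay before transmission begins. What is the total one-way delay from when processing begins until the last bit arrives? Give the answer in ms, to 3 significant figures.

L = 64 × 8 = 512 bits.
Transmission delay = L/R = 512 / 560000000 = 0.000914286 ms.
Propagation delay = d/s = 2510 m / 2.3e+08 m/s = 0.010913 ms.
Plus processing delay 1.9 ms = 1.9 ms.
Total = 1.91 ms.

1.91 ms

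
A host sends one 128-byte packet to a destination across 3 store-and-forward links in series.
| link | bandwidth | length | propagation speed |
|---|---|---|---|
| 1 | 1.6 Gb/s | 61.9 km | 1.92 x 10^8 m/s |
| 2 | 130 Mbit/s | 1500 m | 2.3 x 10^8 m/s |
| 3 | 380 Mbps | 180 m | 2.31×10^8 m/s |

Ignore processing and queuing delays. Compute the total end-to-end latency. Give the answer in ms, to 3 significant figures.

L = 128 × 8 = 1024 bits.
Transmission delays (L/R per hop): 0.00064, 0.00787692, 0.00269474 ms; sum = 0.0112117 ms.
Propagation delays (d/s per hop): 0.322396, 0.00652174, 0.000779221 ms; sum = 0.329697 ms.
End-to-end = 0.341 ms.

0.341 ms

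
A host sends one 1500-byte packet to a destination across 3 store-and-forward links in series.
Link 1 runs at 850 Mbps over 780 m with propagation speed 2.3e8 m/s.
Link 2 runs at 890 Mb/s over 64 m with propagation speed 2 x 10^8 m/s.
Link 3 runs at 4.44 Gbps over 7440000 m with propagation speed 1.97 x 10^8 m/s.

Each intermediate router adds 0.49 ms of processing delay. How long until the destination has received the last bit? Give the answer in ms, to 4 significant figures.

L = 1500 × 8 = 12000 bits.
Transmission delays (L/R per hop): 0.0141176, 0.0134831, 0.0027027 ms; sum = 0.0303035 ms.
Propagation delays (d/s per hop): 0.0033913, 0.00032, 37.7665 ms; sum = 37.7702 ms.
Processing at 2 router(s): 2 × 0.49 ms = 0.98 ms.
End-to-end = 38.78 ms.

38.78 ms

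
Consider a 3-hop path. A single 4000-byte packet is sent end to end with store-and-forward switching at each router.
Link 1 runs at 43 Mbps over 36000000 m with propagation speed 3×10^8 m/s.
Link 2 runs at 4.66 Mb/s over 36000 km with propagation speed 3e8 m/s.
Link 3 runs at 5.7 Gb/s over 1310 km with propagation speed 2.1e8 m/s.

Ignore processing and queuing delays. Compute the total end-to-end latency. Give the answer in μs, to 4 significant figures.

L = 4000 × 8 = 32000 bits.
Transmission delays (L/R per hop): 744.186, 6866.95, 5.61404 μs; sum = 7616.75 μs.
Propagation delays (d/s per hop): 120000, 120000, 6238.1 μs; sum = 246238 μs.
End-to-end = 253900 μs.

253900 μs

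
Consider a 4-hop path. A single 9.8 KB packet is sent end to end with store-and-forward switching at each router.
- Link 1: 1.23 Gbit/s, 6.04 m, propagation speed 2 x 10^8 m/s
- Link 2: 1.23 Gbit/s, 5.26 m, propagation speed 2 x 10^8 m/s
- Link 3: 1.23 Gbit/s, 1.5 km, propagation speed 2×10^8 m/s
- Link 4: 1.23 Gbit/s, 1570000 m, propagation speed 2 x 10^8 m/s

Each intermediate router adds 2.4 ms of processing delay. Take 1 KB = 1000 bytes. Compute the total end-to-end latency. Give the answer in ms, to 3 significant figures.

15.3 ms

L = 78400 bits.
Transmission delay per hop = L/R = 78400/1230000000 = 0.0637398 ms; 4 hops → 0.254959 ms.
Propagation delays (d/s per hop): 3.02e-05, 2.63e-05, 0.0075, 7.85 ms; sum = 7.85756 ms.
Processing at 3 router(s): 3 × 2.4 ms = 7.2 ms.
End-to-end = 15.3 ms.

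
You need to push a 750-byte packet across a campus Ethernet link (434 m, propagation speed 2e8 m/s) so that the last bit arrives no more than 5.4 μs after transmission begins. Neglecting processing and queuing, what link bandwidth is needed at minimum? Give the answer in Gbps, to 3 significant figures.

1.86 Gbps

L = 6000 bits.
Propagation delay = 434 / 200000000 = 2.17 μs.
Transmission budget = 5.4 − 2.17 = 3.23 μs.
R ≥ L / t_tx = 6000 bits / 3.23e-06 s = 1.86 Gbps.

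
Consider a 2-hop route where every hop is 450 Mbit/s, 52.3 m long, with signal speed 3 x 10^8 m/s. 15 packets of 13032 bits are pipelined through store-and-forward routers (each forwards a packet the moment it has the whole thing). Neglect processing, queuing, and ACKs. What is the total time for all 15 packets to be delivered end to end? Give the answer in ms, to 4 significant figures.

Per-hop transmission t_tx = L/R = 13032/450000000 = 0.02896 ms.
Per-hop propagation t_prop = 52.3/300000000 = 0.000174333 ms.
Pipeline fill: first packet needs 2·t_tx to clear all hops; remaining 14 packets each add one t_tx.
Total = (2+15-1)·t_tx + 2·t_prop = 16·0.02896 + 2·0.000174333 = 0.4637 ms.

0.4637 ms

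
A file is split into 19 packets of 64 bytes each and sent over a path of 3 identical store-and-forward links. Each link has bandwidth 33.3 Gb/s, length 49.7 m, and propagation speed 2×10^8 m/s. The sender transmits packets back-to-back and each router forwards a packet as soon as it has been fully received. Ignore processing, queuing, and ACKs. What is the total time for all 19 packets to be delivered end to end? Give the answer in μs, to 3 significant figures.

Per-hop transmission t_tx = L/R = 512/3.33e+10 = 0.0153754 μs.
Per-hop propagation t_prop = 49.7/200000000 = 0.2485 μs.
Pipeline fill: first packet needs 3·t_tx to clear all hops; remaining 18 packets each add one t_tx.
Total = (3+19-1)·t_tx + 3·t_prop = 21·0.0153754 + 3·0.2485 = 1.07 μs.

1.07 μs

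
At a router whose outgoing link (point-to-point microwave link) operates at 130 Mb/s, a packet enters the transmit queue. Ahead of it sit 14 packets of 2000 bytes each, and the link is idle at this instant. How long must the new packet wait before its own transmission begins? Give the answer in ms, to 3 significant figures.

Each queued packet: L/R = 16000/130000000 = 0.123077 ms.
14 queued → 1.72308 ms.
Queuing delay = 1.72 ms.

1.72 ms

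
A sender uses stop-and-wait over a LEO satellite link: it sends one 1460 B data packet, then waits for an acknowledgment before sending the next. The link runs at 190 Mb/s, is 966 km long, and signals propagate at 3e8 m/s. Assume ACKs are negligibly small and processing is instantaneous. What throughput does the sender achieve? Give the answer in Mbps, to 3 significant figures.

1.80 Mbps

t_tx = L/R = 11680/190000000 = 6.14737e-05 s.
t_prop = 966000/300000000 = 0.00322 s; RTT = 0.00644 s.
Cycle = t_tx + RTT = 0.00650147 s.
Throughput = L / cycle = 11680 / 0.00650147 = 1.80 Mbps.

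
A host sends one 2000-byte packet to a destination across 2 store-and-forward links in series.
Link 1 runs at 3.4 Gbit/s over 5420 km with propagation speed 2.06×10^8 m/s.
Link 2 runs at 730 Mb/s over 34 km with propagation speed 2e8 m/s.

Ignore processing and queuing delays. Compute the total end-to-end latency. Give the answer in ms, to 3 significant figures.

26.5 ms

L = 2000 × 8 = 16000 bits.
Transmission delays (L/R per hop): 0.00470588, 0.0219178 ms; sum = 0.0266237 ms.
Propagation delays (d/s per hop): 26.3107, 0.17 ms; sum = 26.4807 ms.
End-to-end = 26.5 ms.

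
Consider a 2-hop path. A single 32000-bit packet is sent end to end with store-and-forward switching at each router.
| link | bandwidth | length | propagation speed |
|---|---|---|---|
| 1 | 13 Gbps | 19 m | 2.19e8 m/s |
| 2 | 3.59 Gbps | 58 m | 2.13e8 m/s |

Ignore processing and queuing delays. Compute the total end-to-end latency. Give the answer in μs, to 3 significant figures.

Transmission delays (L/R per hop): 2.46154, 8.91365 μs; sum = 11.3752 μs.
Propagation delays (d/s per hop): 0.086758, 0.2723 μs; sum = 0.359058 μs.
End-to-end = 11.7 μs.

11.7 μs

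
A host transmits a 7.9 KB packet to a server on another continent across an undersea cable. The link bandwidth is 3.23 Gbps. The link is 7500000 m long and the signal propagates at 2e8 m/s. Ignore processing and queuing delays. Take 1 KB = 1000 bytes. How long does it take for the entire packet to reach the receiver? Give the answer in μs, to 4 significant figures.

L = 63200 bits.
Transmission delay = L/R = 63200 / 3230000000 = 19.5666 μs.
Propagation delay = d/s = 7500000 m / 200000000 m/s = 37500 μs.
Total = 37520 μs.

37520 μs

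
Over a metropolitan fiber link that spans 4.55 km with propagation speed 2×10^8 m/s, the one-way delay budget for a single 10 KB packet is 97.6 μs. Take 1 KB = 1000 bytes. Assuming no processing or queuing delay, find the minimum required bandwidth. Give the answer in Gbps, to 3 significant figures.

L = 80000 bits.
Propagation delay = 4550 / 200000000 = 22.75 μs.
Transmission budget = 97.6 − 22.75 = 74.85 μs.
R ≥ L / t_tx = 80000 bits / 7.485e-05 s = 1.07 Gbps.

1.07 Gbps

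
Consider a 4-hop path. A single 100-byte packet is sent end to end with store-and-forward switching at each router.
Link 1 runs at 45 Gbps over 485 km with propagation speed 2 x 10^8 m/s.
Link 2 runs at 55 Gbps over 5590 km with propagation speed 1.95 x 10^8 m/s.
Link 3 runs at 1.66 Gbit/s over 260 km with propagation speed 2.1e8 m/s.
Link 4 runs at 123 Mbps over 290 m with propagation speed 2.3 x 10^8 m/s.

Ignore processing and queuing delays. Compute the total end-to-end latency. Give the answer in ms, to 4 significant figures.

L = 100 × 8 = 800 bits.
Transmission delays (L/R per hop): 1.77778e-05, 1.45455e-05, 0.000481928, 0.00650407 ms; sum = 0.00701832 ms.
Propagation delays (d/s per hop): 2.425, 28.6667, 1.2381, 0.00126087 ms; sum = 32.331 ms.
End-to-end = 32.34 ms.

32.34 ms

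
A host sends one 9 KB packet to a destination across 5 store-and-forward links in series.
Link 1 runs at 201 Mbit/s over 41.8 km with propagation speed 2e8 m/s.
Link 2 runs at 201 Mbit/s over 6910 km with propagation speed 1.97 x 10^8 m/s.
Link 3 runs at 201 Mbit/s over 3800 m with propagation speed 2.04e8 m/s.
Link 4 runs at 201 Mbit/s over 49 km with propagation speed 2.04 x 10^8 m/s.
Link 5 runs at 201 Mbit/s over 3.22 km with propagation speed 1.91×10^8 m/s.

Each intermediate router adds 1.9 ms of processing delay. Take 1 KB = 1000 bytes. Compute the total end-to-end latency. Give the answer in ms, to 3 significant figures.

45.0 ms

L = 72000 bits.
Transmission delay per hop = L/R = 72000/201000000 = 0.358209 ms; 5 hops → 1.79104 ms.
Propagation delays (d/s per hop): 0.209, 35.0761, 0.0186275, 0.240196, 0.0168586 ms; sum = 35.5608 ms.
Processing at 4 router(s): 4 × 1.9 ms = 7.6 ms.
End-to-end = 45.0 ms.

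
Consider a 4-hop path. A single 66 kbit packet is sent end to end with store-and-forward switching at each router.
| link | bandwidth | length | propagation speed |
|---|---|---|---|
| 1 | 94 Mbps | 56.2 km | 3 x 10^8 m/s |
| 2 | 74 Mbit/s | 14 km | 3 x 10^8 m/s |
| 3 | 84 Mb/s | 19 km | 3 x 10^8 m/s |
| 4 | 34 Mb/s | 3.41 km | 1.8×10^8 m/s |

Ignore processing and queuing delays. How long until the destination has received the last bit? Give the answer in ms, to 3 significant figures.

4.64 ms

L = 66000 bits.
Transmission delays (L/R per hop): 0.702128, 0.891892, 0.785714, 1.94118 ms; sum = 4.32091 ms.
Propagation delays (d/s per hop): 0.187333, 0.0466667, 0.0633333, 0.0189444 ms; sum = 0.316278 ms.
End-to-end = 4.64 ms.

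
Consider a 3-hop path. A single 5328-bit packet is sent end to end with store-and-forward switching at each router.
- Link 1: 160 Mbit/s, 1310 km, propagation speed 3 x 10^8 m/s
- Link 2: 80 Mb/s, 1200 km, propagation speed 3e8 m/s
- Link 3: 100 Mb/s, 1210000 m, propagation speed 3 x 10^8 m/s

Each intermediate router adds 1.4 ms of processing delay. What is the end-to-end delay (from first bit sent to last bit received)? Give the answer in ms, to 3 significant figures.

Transmission delays (L/R per hop): 0.0333, 0.0666, 0.05328 ms; sum = 0.15318 ms.
Propagation delays (d/s per hop): 4.36667, 4, 4.03333 ms; sum = 12.4 ms.
Processing at 2 router(s): 2 × 1.4 ms = 2.8 ms.
End-to-end = 15.4 ms.

15.4 ms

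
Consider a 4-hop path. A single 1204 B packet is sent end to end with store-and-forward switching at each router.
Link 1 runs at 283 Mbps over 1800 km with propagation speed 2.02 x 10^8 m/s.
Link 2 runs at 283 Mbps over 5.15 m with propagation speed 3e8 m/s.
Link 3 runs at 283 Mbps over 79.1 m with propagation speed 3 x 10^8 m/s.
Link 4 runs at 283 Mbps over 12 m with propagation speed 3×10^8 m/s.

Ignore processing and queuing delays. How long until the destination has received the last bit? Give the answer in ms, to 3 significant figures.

L = 1204 × 8 = 9632 bits.
Transmission delay per hop = L/R = 9632/283000000 = 0.0340353 ms; 4 hops → 0.136141 ms.
Propagation delays (d/s per hop): 8.91089, 1.71667e-05, 0.000263667, 4e-05 ms; sum = 8.91121 ms.
End-to-end = 9.05 ms.

9.05 ms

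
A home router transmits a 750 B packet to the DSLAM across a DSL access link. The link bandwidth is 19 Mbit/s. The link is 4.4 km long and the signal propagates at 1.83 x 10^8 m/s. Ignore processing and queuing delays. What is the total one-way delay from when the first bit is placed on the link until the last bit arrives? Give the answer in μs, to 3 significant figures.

340 μs

L = 750 × 8 = 6000 bits.
Transmission delay = L/R = 6000 / 19000000 = 315.789 μs.
Propagation delay = d/s = 4400 m / 183000000 m/s = 24.0437 μs.
Total = 340 μs.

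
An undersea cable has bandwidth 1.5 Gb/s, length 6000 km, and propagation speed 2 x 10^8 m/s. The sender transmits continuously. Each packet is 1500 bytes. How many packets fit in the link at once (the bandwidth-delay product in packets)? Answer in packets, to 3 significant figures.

3750 packets

Propagation delay = 6000000 / 200000000 = 0.03 s.
BDP = R × t_prop = 1500000000 × 0.03 = 45000000 bits.
In packets of 12000 bits: 3750 packets.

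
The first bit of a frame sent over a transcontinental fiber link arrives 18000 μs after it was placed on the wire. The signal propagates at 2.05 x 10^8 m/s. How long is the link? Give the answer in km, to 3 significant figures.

d = s × t_prop = 2.05e+08 × 0.018 = 3690 km.

3690 km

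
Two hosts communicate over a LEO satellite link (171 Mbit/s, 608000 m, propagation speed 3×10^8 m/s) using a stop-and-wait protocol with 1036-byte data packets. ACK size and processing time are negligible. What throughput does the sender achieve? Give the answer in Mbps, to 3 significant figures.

t_tx = L/R = 8288/171000000 = 4.84678e-05 s.
t_prop = 608000/300000000 = 0.00202667 s; RTT = 0.00405333 s.
Cycle = t_tx + RTT = 0.0041018 s.
Throughput = L / cycle = 8288 / 0.0041018 = 2.02 Mbps.

2.02 Mbps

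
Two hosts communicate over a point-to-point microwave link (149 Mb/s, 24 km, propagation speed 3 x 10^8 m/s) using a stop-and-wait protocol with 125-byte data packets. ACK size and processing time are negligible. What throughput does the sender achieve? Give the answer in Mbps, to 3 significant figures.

t_tx = L/R = 1000/149000000 = 6.71141e-06 s.
t_prop = 24000/300000000 = 8e-05 s; RTT = 0.00016 s.
Cycle = t_tx + RTT = 0.000166711 s.
Throughput = L / cycle = 1000 / 0.000166711 = 6.00 Mbps.

6.00 Mbps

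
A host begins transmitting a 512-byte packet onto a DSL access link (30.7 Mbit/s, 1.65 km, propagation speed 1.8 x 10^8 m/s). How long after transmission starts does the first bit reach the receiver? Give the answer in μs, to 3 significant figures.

First bit experiences only propagation delay: d/s = 1650/180000000 = 9.17 μs.

9.17 μs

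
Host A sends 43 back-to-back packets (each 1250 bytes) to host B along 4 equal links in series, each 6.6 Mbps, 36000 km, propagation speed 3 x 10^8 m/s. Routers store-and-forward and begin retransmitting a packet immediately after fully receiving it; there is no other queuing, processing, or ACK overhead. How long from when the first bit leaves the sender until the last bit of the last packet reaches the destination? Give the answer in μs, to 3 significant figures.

550000 μs

Per-hop transmission t_tx = L/R = 10000/6600000 = 1515.15 μs.
Per-hop propagation t_prop = 36000000/300000000 = 120000 μs.
Pipeline fill: first packet needs 4·t_tx to clear all hops; remaining 42 packets each add one t_tx.
Total = (4+43-1)·t_tx + 4·t_prop = 46·1515.15 + 4·120000 = 550000 μs.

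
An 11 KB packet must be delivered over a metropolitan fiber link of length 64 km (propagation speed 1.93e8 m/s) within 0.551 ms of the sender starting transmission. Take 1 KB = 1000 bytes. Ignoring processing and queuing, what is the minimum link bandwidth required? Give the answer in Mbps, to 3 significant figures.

L = 88000 bits.
Propagation delay = 64000 / 193000000 = 0.331606 ms.
Transmission budget = 0.551 − 0.331606 = 0.219394 ms.
R ≥ L / t_tx = 88000 bits / 0.000219394 s = 401 Mbps.

401 Mbps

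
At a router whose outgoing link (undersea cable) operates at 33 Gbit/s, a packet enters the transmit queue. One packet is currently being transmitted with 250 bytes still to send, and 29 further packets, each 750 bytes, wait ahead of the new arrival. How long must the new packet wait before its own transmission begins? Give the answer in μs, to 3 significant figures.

Each queued packet: L/R = 6000/33000000000 = 0.181818 μs.
29 queued → 5.27273 μs.
Plus remaining 2000 bits of current packet: 0.0606061 μs.
Queuing delay = 5.33 μs.

5.33 μs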